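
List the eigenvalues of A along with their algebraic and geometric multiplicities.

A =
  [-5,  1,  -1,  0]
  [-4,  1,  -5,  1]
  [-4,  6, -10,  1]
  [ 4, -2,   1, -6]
λ = -5: alg = 4, geom = 2

Step 1 — factor the characteristic polynomial to read off the algebraic multiplicities:
  χ_A(x) = (x + 5)^4

Step 2 — compute geometric multiplicities via the rank-nullity identity g(λ) = n − rank(A − λI):
  rank(A − (-5)·I) = 2, so dim ker(A − (-5)·I) = n − 2 = 2

Summary:
  λ = -5: algebraic multiplicity = 4, geometric multiplicity = 2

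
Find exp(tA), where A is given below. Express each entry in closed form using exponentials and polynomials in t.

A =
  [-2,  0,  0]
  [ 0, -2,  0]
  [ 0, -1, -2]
e^{tA} =
  [exp(-2*t), 0, 0]
  [0, exp(-2*t), 0]
  [0, -t*exp(-2*t), exp(-2*t)]

Strategy: write A = P · J · P⁻¹ where J is a Jordan canonical form, so e^{tA} = P · e^{tJ} · P⁻¹, and e^{tJ} can be computed block-by-block.

A has Jordan form
J =
  [-2,  1,  0]
  [ 0, -2,  0]
  [ 0,  0, -2]
(up to reordering of blocks).

Per-block formulas:
  For a 2×2 Jordan block J_2(-2): exp(t · J_2(-2)) = e^(-2t)·(I + t·N), where N is the 2×2 nilpotent shift.
  For a 1×1 block at λ = -2: exp(t · [-2]) = [e^(-2t)].

After assembling e^{tJ} and conjugating by P, we get:

e^{tA} =
  [exp(-2*t), 0, 0]
  [0, exp(-2*t), 0]
  [0, -t*exp(-2*t), exp(-2*t)]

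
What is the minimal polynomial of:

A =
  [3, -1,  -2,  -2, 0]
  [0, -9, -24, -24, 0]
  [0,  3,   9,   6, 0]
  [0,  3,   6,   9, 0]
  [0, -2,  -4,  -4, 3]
x^2 - 6*x + 9

The characteristic polynomial is χ_A(x) = (x - 3)^5, so the eigenvalues are known. The minimal polynomial is
  m_A(x) = Π_λ (x − λ)^{k_λ}
where k_λ is the size of the *largest* Jordan block for λ (equivalently, the smallest k with (A − λI)^k v = 0 for every generalised eigenvector v of λ).

  λ = 3: largest Jordan block has size 2, contributing (x − 3)^2

So m_A(x) = (x - 3)^2 = x^2 - 6*x + 9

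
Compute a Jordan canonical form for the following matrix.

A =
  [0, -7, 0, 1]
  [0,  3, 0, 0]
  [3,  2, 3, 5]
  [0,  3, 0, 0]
J_2(0) ⊕ J_2(3)

The characteristic polynomial is
  det(x·I − A) = x^4 - 6*x^3 + 9*x^2 = x^2*(x - 3)^2

Eigenvalues and multiplicities (the geometric multiplicity of λ is n − rank(A − λI), which equals the number of Jordan blocks for λ):
  λ = 0: algebraic multiplicity = 2, geometric multiplicity = 1
  λ = 3: algebraic multiplicity = 2, geometric multiplicity = 1

Determining the block sizes for each eigenvalue:
  λ = 0: one block (gm = 1), so the single block has size am = 2 → block sizes [2]
  λ = 3: one block (gm = 1), so the single block has size am = 2 → block sizes [2]

Assembling the blocks gives a Jordan form
J =
  [0, 1, 0, 0]
  [0, 0, 0, 0]
  [0, 0, 3, 1]
  [0, 0, 0, 3]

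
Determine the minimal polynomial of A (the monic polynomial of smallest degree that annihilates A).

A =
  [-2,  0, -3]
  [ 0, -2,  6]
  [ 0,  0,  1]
x^2 + x - 2

The characteristic polynomial is χ_A(x) = (x - 1)*(x + 2)^2, so the eigenvalues are known. The minimal polynomial is
  m_A(x) = Π_λ (x − λ)^{k_λ}
where k_λ is the size of the *largest* Jordan block for λ (equivalently, the smallest k with (A − λI)^k v = 0 for every generalised eigenvector v of λ).

  λ = -2: largest Jordan block has size 1, contributing (x + 2)
  λ = 1: largest Jordan block has size 1, contributing (x − 1)

So m_A(x) = (x - 1)*(x + 2) = x^2 + x - 2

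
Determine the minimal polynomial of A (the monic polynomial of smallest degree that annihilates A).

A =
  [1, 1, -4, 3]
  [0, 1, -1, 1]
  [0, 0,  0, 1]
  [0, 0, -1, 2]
x^2 - 2*x + 1

The characteristic polynomial is χ_A(x) = (x - 1)^4, so the eigenvalues are known. The minimal polynomial is
  m_A(x) = Π_λ (x − λ)^{k_λ}
where k_λ is the size of the *largest* Jordan block for λ (equivalently, the smallest k with (A − λI)^k v = 0 for every generalised eigenvector v of λ).

  λ = 1: largest Jordan block has size 2, contributing (x − 1)^2

So m_A(x) = (x - 1)^2 = x^2 - 2*x + 1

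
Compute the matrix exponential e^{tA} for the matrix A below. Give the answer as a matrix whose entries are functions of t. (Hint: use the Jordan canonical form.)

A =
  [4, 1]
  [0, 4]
e^{tA} =
  [exp(4*t), t*exp(4*t)]
  [0, exp(4*t)]

Strategy: write A = P · J · P⁻¹ where J is a Jordan canonical form, so e^{tA} = P · e^{tJ} · P⁻¹, and e^{tJ} can be computed block-by-block.

A has Jordan form
J =
  [4, 1]
  [0, 4]
(up to reordering of blocks).

Per-block formulas:
  For a 2×2 Jordan block J_2(4): exp(t · J_2(4)) = e^(4t)·(I + t·N), where N is the 2×2 nilpotent shift.

After assembling e^{tJ} and conjugating by P, we get:

e^{tA} =
  [exp(4*t), t*exp(4*t)]
  [0, exp(4*t)]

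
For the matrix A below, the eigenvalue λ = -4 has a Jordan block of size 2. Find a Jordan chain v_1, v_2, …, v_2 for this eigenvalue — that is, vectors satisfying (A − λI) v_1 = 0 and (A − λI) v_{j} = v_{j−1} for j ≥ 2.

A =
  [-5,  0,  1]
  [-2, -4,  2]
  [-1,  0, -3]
A Jordan chain for λ = -4 of length 2:
v_1 = (-1, -2, -1)ᵀ
v_2 = (1, 0, 0)ᵀ

Let N = A − (-4)·I. We want v_2 with N^2 v_2 = 0 but N^1 v_2 ≠ 0; then v_{j-1} := N · v_j for j = 2, …, 2.

Pick v_2 = (1, 0, 0)ᵀ.
Then v_1 = N · v_2 = (-1, -2, -1)ᵀ.

Sanity check: (A − (-4)·I) v_1 = (0, 0, 0)ᵀ = 0. ✓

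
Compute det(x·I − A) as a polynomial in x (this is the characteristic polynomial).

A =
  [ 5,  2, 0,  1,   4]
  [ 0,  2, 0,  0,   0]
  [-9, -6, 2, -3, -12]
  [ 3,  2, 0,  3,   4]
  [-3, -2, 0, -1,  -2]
x^5 - 10*x^4 + 40*x^3 - 80*x^2 + 80*x - 32

Expanding det(x·I − A) (e.g. by cofactor expansion or by noting that A is similar to its Jordan form J, which has the same characteristic polynomial as A) gives
  χ_A(x) = x^5 - 10*x^4 + 40*x^3 - 80*x^2 + 80*x - 32
which factors as (x - 2)^5. The eigenvalues (with algebraic multiplicities) are λ = 2 with multiplicity 5.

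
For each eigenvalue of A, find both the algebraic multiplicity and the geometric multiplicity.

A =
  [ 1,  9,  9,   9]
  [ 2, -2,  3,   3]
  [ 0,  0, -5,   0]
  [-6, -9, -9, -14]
λ = -5: alg = 4, geom = 3

Step 1 — factor the characteristic polynomial to read off the algebraic multiplicities:
  χ_A(x) = (x + 5)^4

Step 2 — compute geometric multiplicities via the rank-nullity identity g(λ) = n − rank(A − λI):
  rank(A − (-5)·I) = 1, so dim ker(A − (-5)·I) = n − 1 = 3

Summary:
  λ = -5: algebraic multiplicity = 4, geometric multiplicity = 3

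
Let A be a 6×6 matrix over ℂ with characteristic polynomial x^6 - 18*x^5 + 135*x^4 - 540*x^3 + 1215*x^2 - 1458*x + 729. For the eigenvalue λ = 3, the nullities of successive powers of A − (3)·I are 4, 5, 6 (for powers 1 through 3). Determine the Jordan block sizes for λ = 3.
Block sizes for λ = 3: [3, 1, 1, 1]

From the dimensions of kernels of powers, the number of Jordan blocks of size at least j is d_j − d_{j−1} where d_j = dim ker(N^j) (with d_0 = 0). Computing the differences gives [4, 1, 1].
The number of blocks of size exactly k is (#blocks of size ≥ k) − (#blocks of size ≥ k + 1), so the partition is: 3 block(s) of size 1, 1 block(s) of size 3.
In nonincreasing order the block sizes are [3, 1, 1, 1].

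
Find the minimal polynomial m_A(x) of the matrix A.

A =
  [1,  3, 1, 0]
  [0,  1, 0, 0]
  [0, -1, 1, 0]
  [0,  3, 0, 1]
x^3 - 3*x^2 + 3*x - 1

The characteristic polynomial is χ_A(x) = (x - 1)^4, so the eigenvalues are known. The minimal polynomial is
  m_A(x) = Π_λ (x − λ)^{k_λ}
where k_λ is the size of the *largest* Jordan block for λ (equivalently, the smallest k with (A − λI)^k v = 0 for every generalised eigenvector v of λ).

  λ = 1: largest Jordan block has size 3, contributing (x − 1)^3

So m_A(x) = (x - 1)^3 = x^3 - 3*x^2 + 3*x - 1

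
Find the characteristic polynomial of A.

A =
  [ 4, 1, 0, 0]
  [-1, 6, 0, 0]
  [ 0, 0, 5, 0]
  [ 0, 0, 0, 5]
x^4 - 20*x^3 + 150*x^2 - 500*x + 625

Expanding det(x·I − A) (e.g. by cofactor expansion or by noting that A is similar to its Jordan form J, which has the same characteristic polynomial as A) gives
  χ_A(x) = x^4 - 20*x^3 + 150*x^2 - 500*x + 625
which factors as (x - 5)^4. The eigenvalues (with algebraic multiplicities) are λ = 5 with multiplicity 4.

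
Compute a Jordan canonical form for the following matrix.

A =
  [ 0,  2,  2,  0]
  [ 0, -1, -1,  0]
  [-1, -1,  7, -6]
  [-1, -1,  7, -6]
J_3(0) ⊕ J_1(0)

The characteristic polynomial is
  det(x·I − A) = x^4

Eigenvalues and multiplicities (the geometric multiplicity of λ is n − rank(A − λI), which equals the number of Jordan blocks for λ):
  λ = 0: algebraic multiplicity = 4, geometric multiplicity = 2

Determining the block sizes for each eigenvalue:
  λ = 0: with am = 4 and gm = 2, the partition is not yet determined (e.g. several partitions of 4 into 2 parts exist). Let N = A − (0)·I. Computing rank(N^1) = 2, rank(N^2) = 1, rank(N^3) = 0; the number of blocks of size ≥ j is rank(N^{j−1}) − rank(N^j), giving [2, 1, 1]. So we have 1 block(s) of size 3, 1 block(s) of size 1 → block sizes [3, 1]

Assembling the blocks gives a Jordan form
J =
  [0, 1, 0, 0]
  [0, 0, 1, 0]
  [0, 0, 0, 0]
  [0, 0, 0, 0]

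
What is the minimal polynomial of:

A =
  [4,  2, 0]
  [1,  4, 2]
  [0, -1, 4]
x^3 - 12*x^2 + 48*x - 64

The characteristic polynomial is χ_A(x) = (x - 4)^3, so the eigenvalues are known. The minimal polynomial is
  m_A(x) = Π_λ (x − λ)^{k_λ}
where k_λ is the size of the *largest* Jordan block for λ (equivalently, the smallest k with (A − λI)^k v = 0 for every generalised eigenvector v of λ).

  λ = 4: largest Jordan block has size 3, contributing (x − 4)^3

So m_A(x) = (x - 4)^3 = x^3 - 12*x^2 + 48*x - 64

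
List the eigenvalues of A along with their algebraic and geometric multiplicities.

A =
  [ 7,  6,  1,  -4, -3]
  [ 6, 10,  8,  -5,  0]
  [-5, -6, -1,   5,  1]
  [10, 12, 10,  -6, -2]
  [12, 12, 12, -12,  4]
λ = -2: alg = 1, geom = 1; λ = 4: alg = 4, geom = 2

Step 1 — factor the characteristic polynomial to read off the algebraic multiplicities:
  χ_A(x) = (x - 4)^4*(x + 2)

Step 2 — compute geometric multiplicities via the rank-nullity identity g(λ) = n − rank(A − λI):
  rank(A − (-2)·I) = 4, so dim ker(A − (-2)·I) = n − 4 = 1
  rank(A − (4)·I) = 3, so dim ker(A − (4)·I) = n − 3 = 2

Summary:
  λ = -2: algebraic multiplicity = 1, geometric multiplicity = 1
  λ = 4: algebraic multiplicity = 4, geometric multiplicity = 2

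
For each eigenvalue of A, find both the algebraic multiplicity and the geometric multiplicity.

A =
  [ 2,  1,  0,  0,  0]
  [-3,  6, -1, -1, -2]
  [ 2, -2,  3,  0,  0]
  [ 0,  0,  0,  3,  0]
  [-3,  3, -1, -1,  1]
λ = 3: alg = 5, geom = 3

Step 1 — factor the characteristic polynomial to read off the algebraic multiplicities:
  χ_A(x) = (x - 3)^5

Step 2 — compute geometric multiplicities via the rank-nullity identity g(λ) = n − rank(A − λI):
  rank(A − (3)·I) = 2, so dim ker(A − (3)·I) = n − 2 = 3

Summary:
  λ = 3: algebraic multiplicity = 5, geometric multiplicity = 3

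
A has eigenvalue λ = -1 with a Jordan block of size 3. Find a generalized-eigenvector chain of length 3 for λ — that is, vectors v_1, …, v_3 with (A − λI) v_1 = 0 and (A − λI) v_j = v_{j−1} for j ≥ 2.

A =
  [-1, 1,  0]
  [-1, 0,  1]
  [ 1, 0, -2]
A Jordan chain for λ = -1 of length 3:
v_1 = (-1, 0, -1)ᵀ
v_2 = (0, -1, 1)ᵀ
v_3 = (1, 0, 0)ᵀ

Let N = A − (-1)·I. We want v_3 with N^3 v_3 = 0 but N^2 v_3 ≠ 0; then v_{j-1} := N · v_j for j = 3, …, 2.

Pick v_3 = (1, 0, 0)ᵀ.
Then v_2 = N · v_3 = (0, -1, 1)ᵀ.
Then v_1 = N · v_2 = (-1, 0, -1)ᵀ.

Sanity check: (A − (-1)·I) v_1 = (0, 0, 0)ᵀ = 0. ✓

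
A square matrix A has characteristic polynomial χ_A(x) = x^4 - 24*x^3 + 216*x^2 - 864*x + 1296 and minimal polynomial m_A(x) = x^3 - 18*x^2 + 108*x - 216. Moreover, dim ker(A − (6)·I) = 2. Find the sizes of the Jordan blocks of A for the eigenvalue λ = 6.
Block sizes for λ = 6: [3, 1]

Step 1 — from the characteristic polynomial, algebraic multiplicity of λ = 6 is 4. From dim ker(A − (6)·I) = 2, there are exactly 2 Jordan blocks for λ = 6.
Step 2 — from the minimal polynomial, the factor (x − 6)^3 tells us the largest block for λ = 6 has size 3.
Step 3 — with total size 4, 2 blocks, and largest block 3, the block sizes (in nonincreasing order) are [3, 1].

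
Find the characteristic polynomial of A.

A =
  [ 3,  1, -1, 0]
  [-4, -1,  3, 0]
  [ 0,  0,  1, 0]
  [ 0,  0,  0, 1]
x^4 - 4*x^3 + 6*x^2 - 4*x + 1

Expanding det(x·I − A) (e.g. by cofactor expansion or by noting that A is similar to its Jordan form J, which has the same characteristic polynomial as A) gives
  χ_A(x) = x^4 - 4*x^3 + 6*x^2 - 4*x + 1
which factors as (x - 1)^4. The eigenvalues (with algebraic multiplicities) are λ = 1 with multiplicity 4.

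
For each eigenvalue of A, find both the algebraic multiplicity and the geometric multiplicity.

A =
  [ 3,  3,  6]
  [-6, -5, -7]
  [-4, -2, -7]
λ = -3: alg = 3, geom = 1

Step 1 — factor the characteristic polynomial to read off the algebraic multiplicities:
  χ_A(x) = (x + 3)^3

Step 2 — compute geometric multiplicities via the rank-nullity identity g(λ) = n − rank(A − λI):
  rank(A − (-3)·I) = 2, so dim ker(A − (-3)·I) = n − 2 = 1

Summary:
  λ = -3: algebraic multiplicity = 3, geometric multiplicity = 1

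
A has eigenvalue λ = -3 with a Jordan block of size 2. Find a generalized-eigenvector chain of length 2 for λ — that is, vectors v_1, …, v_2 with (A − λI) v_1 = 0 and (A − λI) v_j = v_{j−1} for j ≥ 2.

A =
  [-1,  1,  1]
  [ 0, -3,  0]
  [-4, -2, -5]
A Jordan chain for λ = -3 of length 2:
v_1 = (2, 0, -4)ᵀ
v_2 = (1, 0, 0)ᵀ

Let N = A − (-3)·I. We want v_2 with N^2 v_2 = 0 but N^1 v_2 ≠ 0; then v_{j-1} := N · v_j for j = 2, …, 2.

Pick v_2 = (1, 0, 0)ᵀ.
Then v_1 = N · v_2 = (2, 0, -4)ᵀ.

Sanity check: (A − (-3)·I) v_1 = (0, 0, 0)ᵀ = 0. ✓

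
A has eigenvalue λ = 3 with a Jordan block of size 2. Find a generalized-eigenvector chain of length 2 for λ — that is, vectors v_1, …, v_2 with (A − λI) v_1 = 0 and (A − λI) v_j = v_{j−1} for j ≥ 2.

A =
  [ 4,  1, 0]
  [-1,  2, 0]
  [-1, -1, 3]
A Jordan chain for λ = 3 of length 2:
v_1 = (1, -1, -1)ᵀ
v_2 = (1, 0, 0)ᵀ

Let N = A − (3)·I. We want v_2 with N^2 v_2 = 0 but N^1 v_2 ≠ 0; then v_{j-1} := N · v_j for j = 2, …, 2.

Pick v_2 = (1, 0, 0)ᵀ.
Then v_1 = N · v_2 = (1, -1, -1)ᵀ.

Sanity check: (A − (3)·I) v_1 = (0, 0, 0)ᵀ = 0. ✓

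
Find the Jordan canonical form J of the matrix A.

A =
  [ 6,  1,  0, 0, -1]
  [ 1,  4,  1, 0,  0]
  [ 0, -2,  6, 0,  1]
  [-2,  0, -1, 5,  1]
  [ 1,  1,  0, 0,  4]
J_3(5) ⊕ J_1(5) ⊕ J_1(5)

The characteristic polynomial is
  det(x·I − A) = x^5 - 25*x^4 + 250*x^3 - 1250*x^2 + 3125*x - 3125 = (x - 5)^5

Eigenvalues and multiplicities (the geometric multiplicity of λ is n − rank(A − λI), which equals the number of Jordan blocks for λ):
  λ = 5: algebraic multiplicity = 5, geometric multiplicity = 3

Determining the block sizes for each eigenvalue:
  λ = 5: with am = 5 and gm = 3, the partition is not yet determined (e.g. several partitions of 5 into 3 parts exist). Let N = A − (5)·I. Computing rank(N^1) = 2, rank(N^2) = 1, rank(N^3) = 0; the number of blocks of size ≥ j is rank(N^{j−1}) − rank(N^j), giving [3, 1, 1]. So we have 1 block(s) of size 3, 2 block(s) of size 1 → block sizes [3, 1, 1]

Assembling the blocks gives a Jordan form
J =
  [5, 1, 0, 0, 0]
  [0, 5, 1, 0, 0]
  [0, 0, 5, 0, 0]
  [0, 0, 0, 5, 0]
  [0, 0, 0, 0, 5]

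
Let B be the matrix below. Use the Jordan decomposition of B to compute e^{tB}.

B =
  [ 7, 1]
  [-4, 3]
e^{tB} =
  [2*t*exp(5*t) + exp(5*t), t*exp(5*t)]
  [-4*t*exp(5*t), -2*t*exp(5*t) + exp(5*t)]

Strategy: write B = P · J · P⁻¹ where J is a Jordan canonical form, so e^{tB} = P · e^{tJ} · P⁻¹, and e^{tJ} can be computed block-by-block.

B has Jordan form
J =
  [5, 1]
  [0, 5]
(up to reordering of blocks).

Per-block formulas:
  For a 2×2 Jordan block J_2(5): exp(t · J_2(5)) = e^(5t)·(I + t·N), where N is the 2×2 nilpotent shift.

After assembling e^{tJ} and conjugating by P, we get:

e^{tB} =
  [2*t*exp(5*t) + exp(5*t), t*exp(5*t)]
  [-4*t*exp(5*t), -2*t*exp(5*t) + exp(5*t)]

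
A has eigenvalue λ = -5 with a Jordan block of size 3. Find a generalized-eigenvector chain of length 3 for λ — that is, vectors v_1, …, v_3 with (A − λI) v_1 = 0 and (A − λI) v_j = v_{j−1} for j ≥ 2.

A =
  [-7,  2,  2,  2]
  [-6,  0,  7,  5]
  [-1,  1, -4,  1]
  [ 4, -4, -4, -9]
A Jordan chain for λ = -5 of length 3:
v_1 = (-2, -5, -1, 4)ᵀ
v_2 = (-2, -6, -1, 4)ᵀ
v_3 = (1, 0, 0, 0)ᵀ

Let N = A − (-5)·I. We want v_3 with N^3 v_3 = 0 but N^2 v_3 ≠ 0; then v_{j-1} := N · v_j for j = 3, …, 2.

Pick v_3 = (1, 0, 0, 0)ᵀ.
Then v_2 = N · v_3 = (-2, -6, -1, 4)ᵀ.
Then v_1 = N · v_2 = (-2, -5, -1, 4)ᵀ.

Sanity check: (A − (-5)·I) v_1 = (0, 0, 0, 0)ᵀ = 0. ✓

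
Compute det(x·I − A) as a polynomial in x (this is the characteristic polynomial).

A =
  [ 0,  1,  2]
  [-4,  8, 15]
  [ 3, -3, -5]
x^3 - 3*x^2 + 3*x - 1

Expanding det(x·I − A) (e.g. by cofactor expansion or by noting that A is similar to its Jordan form J, which has the same characteristic polynomial as A) gives
  χ_A(x) = x^3 - 3*x^2 + 3*x - 1
which factors as (x - 1)^3. The eigenvalues (with algebraic multiplicities) are λ = 1 with multiplicity 3.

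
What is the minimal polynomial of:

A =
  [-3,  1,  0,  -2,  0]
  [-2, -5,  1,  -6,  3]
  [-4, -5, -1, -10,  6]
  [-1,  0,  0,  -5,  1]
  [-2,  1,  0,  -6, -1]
x^3 + 9*x^2 + 27*x + 27

The characteristic polynomial is χ_A(x) = (x + 3)^5, so the eigenvalues are known. The minimal polynomial is
  m_A(x) = Π_λ (x − λ)^{k_λ}
where k_λ is the size of the *largest* Jordan block for λ (equivalently, the smallest k with (A − λI)^k v = 0 for every generalised eigenvector v of λ).

  λ = -3: largest Jordan block has size 3, contributing (x + 3)^3

So m_A(x) = (x + 3)^3 = x^3 + 9*x^2 + 27*x + 27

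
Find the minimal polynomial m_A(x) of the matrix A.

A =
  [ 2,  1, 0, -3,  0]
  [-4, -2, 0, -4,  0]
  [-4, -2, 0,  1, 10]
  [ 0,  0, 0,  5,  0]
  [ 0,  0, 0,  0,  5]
x^3 - 5*x^2

The characteristic polynomial is χ_A(x) = x^3*(x - 5)^2, so the eigenvalues are known. The minimal polynomial is
  m_A(x) = Π_λ (x − λ)^{k_λ}
where k_λ is the size of the *largest* Jordan block for λ (equivalently, the smallest k with (A − λI)^k v = 0 for every generalised eigenvector v of λ).

  λ = 0: largest Jordan block has size 2, contributing (x − 0)^2
  λ = 5: largest Jordan block has size 1, contributing (x − 5)

So m_A(x) = x^2*(x - 5) = x^3 - 5*x^2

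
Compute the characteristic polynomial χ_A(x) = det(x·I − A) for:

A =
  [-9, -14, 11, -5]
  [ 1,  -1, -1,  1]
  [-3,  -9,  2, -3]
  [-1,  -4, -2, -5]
x^4 + 13*x^3 + 60*x^2 + 112*x + 64

Expanding det(x·I − A) (e.g. by cofactor expansion or by noting that A is similar to its Jordan form J, which has the same characteristic polynomial as A) gives
  χ_A(x) = x^4 + 13*x^3 + 60*x^2 + 112*x + 64
which factors as (x + 1)*(x + 4)^3. The eigenvalues (with algebraic multiplicities) are λ = -4 with multiplicity 3, λ = -1 with multiplicity 1.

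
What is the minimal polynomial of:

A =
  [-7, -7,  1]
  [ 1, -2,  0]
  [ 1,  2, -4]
x^3 + 13*x^2 + 56*x + 80

The characteristic polynomial is χ_A(x) = (x + 4)^2*(x + 5), so the eigenvalues are known. The minimal polynomial is
  m_A(x) = Π_λ (x − λ)^{k_λ}
where k_λ is the size of the *largest* Jordan block for λ (equivalently, the smallest k with (A − λI)^k v = 0 for every generalised eigenvector v of λ).

  λ = -5: largest Jordan block has size 1, contributing (x + 5)
  λ = -4: largest Jordan block has size 2, contributing (x + 4)^2

So m_A(x) = (x + 4)^2*(x + 5) = x^3 + 13*x^2 + 56*x + 80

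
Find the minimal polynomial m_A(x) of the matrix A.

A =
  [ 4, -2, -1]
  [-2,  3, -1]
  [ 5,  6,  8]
x^3 - 15*x^2 + 75*x - 125

The characteristic polynomial is χ_A(x) = (x - 5)^3, so the eigenvalues are known. The minimal polynomial is
  m_A(x) = Π_λ (x − λ)^{k_λ}
where k_λ is the size of the *largest* Jordan block for λ (equivalently, the smallest k with (A − λI)^k v = 0 for every generalised eigenvector v of λ).

  λ = 5: largest Jordan block has size 3, contributing (x − 5)^3

So m_A(x) = (x - 5)^3 = x^3 - 15*x^2 + 75*x - 125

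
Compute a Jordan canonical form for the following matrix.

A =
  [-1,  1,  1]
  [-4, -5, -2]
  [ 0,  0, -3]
J_2(-3) ⊕ J_1(-3)

The characteristic polynomial is
  det(x·I − A) = x^3 + 9*x^2 + 27*x + 27 = (x + 3)^3

Eigenvalues and multiplicities (the geometric multiplicity of λ is n − rank(A − λI), which equals the number of Jordan blocks for λ):
  λ = -3: algebraic multiplicity = 3, geometric multiplicity = 2

Determining the block sizes for each eigenvalue:
  λ = -3: 2 blocks summing to 3 forces exactly one block of size 2 and the rest size 1 → block sizes [2, 1]

Assembling the blocks gives a Jordan form
J =
  [-3,  1,  0]
  [ 0, -3,  0]
  [ 0,  0, -3]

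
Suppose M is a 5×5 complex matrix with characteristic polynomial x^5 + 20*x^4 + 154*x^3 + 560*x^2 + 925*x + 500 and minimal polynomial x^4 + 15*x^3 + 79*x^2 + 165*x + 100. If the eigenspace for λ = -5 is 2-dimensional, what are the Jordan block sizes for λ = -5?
Block sizes for λ = -5: [2, 1]

Step 1 — from the characteristic polynomial, algebraic multiplicity of λ = -5 is 3. From dim ker(M − (-5)·I) = 2, there are exactly 2 Jordan blocks for λ = -5.
Step 2 — from the minimal polynomial, the factor (x + 5)^2 tells us the largest block for λ = -5 has size 2.
Step 3 — with total size 3, 2 blocks, and largest block 2, the block sizes (in nonincreasing order) are [2, 1].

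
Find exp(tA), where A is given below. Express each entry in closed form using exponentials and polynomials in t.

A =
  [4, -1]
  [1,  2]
e^{tA} =
  [t*exp(3*t) + exp(3*t), -t*exp(3*t)]
  [t*exp(3*t), -t*exp(3*t) + exp(3*t)]

Strategy: write A = P · J · P⁻¹ where J is a Jordan canonical form, so e^{tA} = P · e^{tJ} · P⁻¹, and e^{tJ} can be computed block-by-block.

A has Jordan form
J =
  [3, 1]
  [0, 3]
(up to reordering of blocks).

Per-block formulas:
  For a 2×2 Jordan block J_2(3): exp(t · J_2(3)) = e^(3t)·(I + t·N), where N is the 2×2 nilpotent shift.

After assembling e^{tJ} and conjugating by P, we get:

e^{tA} =
  [t*exp(3*t) + exp(3*t), -t*exp(3*t)]
  [t*exp(3*t), -t*exp(3*t) + exp(3*t)]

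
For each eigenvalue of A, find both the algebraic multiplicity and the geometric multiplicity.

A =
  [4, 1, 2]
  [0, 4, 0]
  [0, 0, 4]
λ = 4: alg = 3, geom = 2

Step 1 — factor the characteristic polynomial to read off the algebraic multiplicities:
  χ_A(x) = (x - 4)^3

Step 2 — compute geometric multiplicities via the rank-nullity identity g(λ) = n − rank(A − λI):
  rank(A − (4)·I) = 1, so dim ker(A − (4)·I) = n − 1 = 2

Summary:
  λ = 4: algebraic multiplicity = 3, geometric multiplicity = 2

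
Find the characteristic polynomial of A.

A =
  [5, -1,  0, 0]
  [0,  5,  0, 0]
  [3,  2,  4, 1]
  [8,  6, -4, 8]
x^4 - 22*x^3 + 181*x^2 - 660*x + 900

Expanding det(x·I − A) (e.g. by cofactor expansion or by noting that A is similar to its Jordan form J, which has the same characteristic polynomial as A) gives
  χ_A(x) = x^4 - 22*x^3 + 181*x^2 - 660*x + 900
which factors as (x - 6)^2*(x - 5)^2. The eigenvalues (with algebraic multiplicities) are λ = 5 with multiplicity 2, λ = 6 with multiplicity 2.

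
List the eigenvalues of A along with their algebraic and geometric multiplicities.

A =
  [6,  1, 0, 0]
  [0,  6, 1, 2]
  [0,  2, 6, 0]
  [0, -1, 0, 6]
λ = 6: alg = 4, geom = 2

Step 1 — factor the characteristic polynomial to read off the algebraic multiplicities:
  χ_A(x) = (x - 6)^4

Step 2 — compute geometric multiplicities via the rank-nullity identity g(λ) = n − rank(A − λI):
  rank(A − (6)·I) = 2, so dim ker(A − (6)·I) = n − 2 = 2

Summary:
  λ = 6: algebraic multiplicity = 4, geometric multiplicity = 2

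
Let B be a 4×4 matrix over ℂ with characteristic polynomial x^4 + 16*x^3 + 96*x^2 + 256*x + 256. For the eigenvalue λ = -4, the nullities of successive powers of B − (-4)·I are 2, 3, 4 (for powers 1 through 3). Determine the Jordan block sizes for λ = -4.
Block sizes for λ = -4: [3, 1]

From the dimensions of kernels of powers, the number of Jordan blocks of size at least j is d_j − d_{j−1} where d_j = dim ker(N^j) (with d_0 = 0). Computing the differences gives [2, 1, 1].
The number of blocks of size exactly k is (#blocks of size ≥ k) − (#blocks of size ≥ k + 1), so the partition is: 1 block(s) of size 1, 1 block(s) of size 3.
In nonincreasing order the block sizes are [3, 1].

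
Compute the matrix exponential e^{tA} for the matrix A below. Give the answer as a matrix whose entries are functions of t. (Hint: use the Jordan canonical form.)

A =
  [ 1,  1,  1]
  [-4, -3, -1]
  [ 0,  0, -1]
e^{tA} =
  [2*t*exp(-t) + exp(-t), t*exp(-t), t^2*exp(-t)/2 + t*exp(-t)]
  [-4*t*exp(-t), -2*t*exp(-t) + exp(-t), -t^2*exp(-t) - t*exp(-t)]
  [0, 0, exp(-t)]

Strategy: write A = P · J · P⁻¹ where J is a Jordan canonical form, so e^{tA} = P · e^{tJ} · P⁻¹, and e^{tJ} can be computed block-by-block.

A has Jordan form
J =
  [-1,  1,  0]
  [ 0, -1,  1]
  [ 0,  0, -1]
(up to reordering of blocks).

Per-block formulas:
  For a 3×3 Jordan block J_3(-1): exp(t · J_3(-1)) = e^(-1t)·(I + t·N + (t^2/2)·N^2), where N is the 3×3 nilpotent shift.

After assembling e^{tJ} and conjugating by P, we get:

e^{tA} =
  [2*t*exp(-t) + exp(-t), t*exp(-t), t^2*exp(-t)/2 + t*exp(-t)]
  [-4*t*exp(-t), -2*t*exp(-t) + exp(-t), -t^2*exp(-t) - t*exp(-t)]
  [0, 0, exp(-t)]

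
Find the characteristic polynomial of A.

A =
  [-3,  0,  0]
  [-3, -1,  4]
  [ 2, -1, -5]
x^3 + 9*x^2 + 27*x + 27

Expanding det(x·I − A) (e.g. by cofactor expansion or by noting that A is similar to its Jordan form J, which has the same characteristic polynomial as A) gives
  χ_A(x) = x^3 + 9*x^2 + 27*x + 27
which factors as (x + 3)^3. The eigenvalues (with algebraic multiplicities) are λ = -3 with multiplicity 3.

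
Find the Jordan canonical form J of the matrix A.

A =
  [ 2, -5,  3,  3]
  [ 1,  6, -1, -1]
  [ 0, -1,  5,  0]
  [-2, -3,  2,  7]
J_3(5) ⊕ J_1(5)

The characteristic polynomial is
  det(x·I − A) = x^4 - 20*x^3 + 150*x^2 - 500*x + 625 = (x - 5)^4

Eigenvalues and multiplicities (the geometric multiplicity of λ is n − rank(A − λI), which equals the number of Jordan blocks for λ):
  λ = 5: algebraic multiplicity = 4, geometric multiplicity = 2

Determining the block sizes for each eigenvalue:
  λ = 5: with am = 4 and gm = 2, the partition is not yet determined (e.g. several partitions of 4 into 2 parts exist). Let N = A − (5)·I. Computing rank(N^1) = 2, rank(N^2) = 1, rank(N^3) = 0; the number of blocks of size ≥ j is rank(N^{j−1}) − rank(N^j), giving [2, 1, 1]. So we have 1 block(s) of size 3, 1 block(s) of size 1 → block sizes [3, 1]

Assembling the blocks gives a Jordan form
J =
  [5, 1, 0, 0]
  [0, 5, 1, 0]
  [0, 0, 5, 0]
  [0, 0, 0, 5]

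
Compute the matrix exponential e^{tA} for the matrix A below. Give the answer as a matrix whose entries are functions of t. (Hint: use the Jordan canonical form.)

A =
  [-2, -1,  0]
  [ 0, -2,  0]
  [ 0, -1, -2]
e^{tA} =
  [exp(-2*t), -t*exp(-2*t), 0]
  [0, exp(-2*t), 0]
  [0, -t*exp(-2*t), exp(-2*t)]

Strategy: write A = P · J · P⁻¹ where J is a Jordan canonical form, so e^{tA} = P · e^{tJ} · P⁻¹, and e^{tJ} can be computed block-by-block.

A has Jordan form
J =
  [-2,  1,  0]
  [ 0, -2,  0]
  [ 0,  0, -2]
(up to reordering of blocks).

Per-block formulas:
  For a 1×1 block at λ = -2: exp(t · [-2]) = [e^(-2t)].
  For a 2×2 Jordan block J_2(-2): exp(t · J_2(-2)) = e^(-2t)·(I + t·N), where N is the 2×2 nilpotent shift.

After assembling e^{tJ} and conjugating by P, we get:

e^{tA} =
  [exp(-2*t), -t*exp(-2*t), 0]
  [0, exp(-2*t), 0]
  [0, -t*exp(-2*t), exp(-2*t)]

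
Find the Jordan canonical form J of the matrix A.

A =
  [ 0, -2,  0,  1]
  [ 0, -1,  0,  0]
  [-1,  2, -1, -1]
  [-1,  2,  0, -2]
J_2(-1) ⊕ J_1(-1) ⊕ J_1(-1)

The characteristic polynomial is
  det(x·I − A) = x^4 + 4*x^3 + 6*x^2 + 4*x + 1 = (x + 1)^4

Eigenvalues and multiplicities (the geometric multiplicity of λ is n − rank(A − λI), which equals the number of Jordan blocks for λ):
  λ = -1: algebraic multiplicity = 4, geometric multiplicity = 3

Determining the block sizes for each eigenvalue:
  λ = -1: 3 blocks summing to 4 forces exactly one block of size 2 and the rest size 1 → block sizes [2, 1, 1]

Assembling the blocks gives a Jordan form
J =
  [-1,  1,  0,  0]
  [ 0, -1,  0,  0]
  [ 0,  0, -1,  0]
  [ 0,  0,  0, -1]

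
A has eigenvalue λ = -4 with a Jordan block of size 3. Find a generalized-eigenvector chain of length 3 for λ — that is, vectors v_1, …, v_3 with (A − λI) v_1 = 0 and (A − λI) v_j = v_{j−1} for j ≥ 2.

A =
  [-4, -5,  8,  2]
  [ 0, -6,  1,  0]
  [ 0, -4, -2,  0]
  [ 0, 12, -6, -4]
A Jordan chain for λ = -4 of length 3:
v_1 = (2, 0, 0, 0)ᵀ
v_2 = (-5, -2, -4, 12)ᵀ
v_3 = (0, 1, 0, 0)ᵀ

Let N = A − (-4)·I. We want v_3 with N^3 v_3 = 0 but N^2 v_3 ≠ 0; then v_{j-1} := N · v_j for j = 3, …, 2.

Pick v_3 = (0, 1, 0, 0)ᵀ.
Then v_2 = N · v_3 = (-5, -2, -4, 12)ᵀ.
Then v_1 = N · v_2 = (2, 0, 0, 0)ᵀ.

Sanity check: (A − (-4)·I) v_1 = (0, 0, 0, 0)ᵀ = 0. ✓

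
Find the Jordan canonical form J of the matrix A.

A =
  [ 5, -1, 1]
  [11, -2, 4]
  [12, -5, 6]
J_3(3)

The characteristic polynomial is
  det(x·I − A) = x^3 - 9*x^2 + 27*x - 27 = (x - 3)^3

Eigenvalues and multiplicities (the geometric multiplicity of λ is n − rank(A − λI), which equals the number of Jordan blocks for λ):
  λ = 3: algebraic multiplicity = 3, geometric multiplicity = 1

Determining the block sizes for each eigenvalue:
  λ = 3: one block (gm = 1), so the single block has size am = 3 → block sizes [3]

Assembling the blocks gives a Jordan form
J =
  [3, 1, 0]
  [0, 3, 1]
  [0, 0, 3]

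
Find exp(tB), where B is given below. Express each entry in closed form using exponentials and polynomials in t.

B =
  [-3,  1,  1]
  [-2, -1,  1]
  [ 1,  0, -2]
e^{tB} =
  [-t*exp(-2*t) + exp(-2*t), t*exp(-2*t), t*exp(-2*t)]
  [t^2*exp(-2*t)/2 - 2*t*exp(-2*t), -t^2*exp(-2*t)/2 + t*exp(-2*t) + exp(-2*t), -t^2*exp(-2*t)/2 + t*exp(-2*t)]
  [-t^2*exp(-2*t)/2 + t*exp(-2*t), t^2*exp(-2*t)/2, t^2*exp(-2*t)/2 + exp(-2*t)]

Strategy: write B = P · J · P⁻¹ where J is a Jordan canonical form, so e^{tB} = P · e^{tJ} · P⁻¹, and e^{tJ} can be computed block-by-block.

B has Jordan form
J =
  [-2,  1,  0]
  [ 0, -2,  1]
  [ 0,  0, -2]
(up to reordering of blocks).

Per-block formulas:
  For a 3×3 Jordan block J_3(-2): exp(t · J_3(-2)) = e^(-2t)·(I + t·N + (t^2/2)·N^2), where N is the 3×3 nilpotent shift.

After assembling e^{tJ} and conjugating by P, we get:

e^{tB} =
  [-t*exp(-2*t) + exp(-2*t), t*exp(-2*t), t*exp(-2*t)]
  [t^2*exp(-2*t)/2 - 2*t*exp(-2*t), -t^2*exp(-2*t)/2 + t*exp(-2*t) + exp(-2*t), -t^2*exp(-2*t)/2 + t*exp(-2*t)]
  [-t^2*exp(-2*t)/2 + t*exp(-2*t), t^2*exp(-2*t)/2, t^2*exp(-2*t)/2 + exp(-2*t)]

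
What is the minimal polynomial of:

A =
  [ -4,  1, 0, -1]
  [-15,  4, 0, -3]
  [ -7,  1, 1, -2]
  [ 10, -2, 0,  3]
x^2 - 2*x + 1

The characteristic polynomial is χ_A(x) = (x - 1)^4, so the eigenvalues are known. The minimal polynomial is
  m_A(x) = Π_λ (x − λ)^{k_λ}
where k_λ is the size of the *largest* Jordan block for λ (equivalently, the smallest k with (A − λI)^k v = 0 for every generalised eigenvector v of λ).

  λ = 1: largest Jordan block has size 2, contributing (x − 1)^2

So m_A(x) = (x - 1)^2 = x^2 - 2*x + 1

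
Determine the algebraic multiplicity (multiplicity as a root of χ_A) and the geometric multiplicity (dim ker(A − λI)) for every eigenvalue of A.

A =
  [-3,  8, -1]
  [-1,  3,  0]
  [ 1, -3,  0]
λ = 0: alg = 3, geom = 1

Step 1 — factor the characteristic polynomial to read off the algebraic multiplicities:
  χ_A(x) = x^3

Step 2 — compute geometric multiplicities via the rank-nullity identity g(λ) = n − rank(A − λI):
  rank(A − (0)·I) = 2, so dim ker(A − (0)·I) = n − 2 = 1

Summary:
  λ = 0: algebraic multiplicity = 3, geometric multiplicity = 1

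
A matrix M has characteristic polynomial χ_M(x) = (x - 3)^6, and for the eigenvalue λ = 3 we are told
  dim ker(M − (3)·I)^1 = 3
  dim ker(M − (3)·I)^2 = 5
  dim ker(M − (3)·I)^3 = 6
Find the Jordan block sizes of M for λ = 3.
Block sizes for λ = 3: [3, 2, 1]

From the dimensions of kernels of powers, the number of Jordan blocks of size at least j is d_j − d_{j−1} where d_j = dim ker(N^j) (with d_0 = 0). Computing the differences gives [3, 2, 1].
The number of blocks of size exactly k is (#blocks of size ≥ k) − (#blocks of size ≥ k + 1), so the partition is: 1 block(s) of size 1, 1 block(s) of size 2, 1 block(s) of size 3.
In nonincreasing order the block sizes are [3, 2, 1].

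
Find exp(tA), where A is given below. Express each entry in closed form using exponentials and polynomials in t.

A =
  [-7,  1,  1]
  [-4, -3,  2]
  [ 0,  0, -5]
e^{tA} =
  [-2*t*exp(-5*t) + exp(-5*t), t*exp(-5*t), t*exp(-5*t)]
  [-4*t*exp(-5*t), 2*t*exp(-5*t) + exp(-5*t), 2*t*exp(-5*t)]
  [0, 0, exp(-5*t)]

Strategy: write A = P · J · P⁻¹ where J is a Jordan canonical form, so e^{tA} = P · e^{tJ} · P⁻¹, and e^{tJ} can be computed block-by-block.

A has Jordan form
J =
  [-5,  1,  0]
  [ 0, -5,  0]
  [ 0,  0, -5]
(up to reordering of blocks).

Per-block formulas:
  For a 1×1 block at λ = -5: exp(t · [-5]) = [e^(-5t)].
  For a 2×2 Jordan block J_2(-5): exp(t · J_2(-5)) = e^(-5t)·(I + t·N), where N is the 2×2 nilpotent shift.

After assembling e^{tJ} and conjugating by P, we get:

e^{tA} =
  [-2*t*exp(-5*t) + exp(-5*t), t*exp(-5*t), t*exp(-5*t)]
  [-4*t*exp(-5*t), 2*t*exp(-5*t) + exp(-5*t), 2*t*exp(-5*t)]
  [0, 0, exp(-5*t)]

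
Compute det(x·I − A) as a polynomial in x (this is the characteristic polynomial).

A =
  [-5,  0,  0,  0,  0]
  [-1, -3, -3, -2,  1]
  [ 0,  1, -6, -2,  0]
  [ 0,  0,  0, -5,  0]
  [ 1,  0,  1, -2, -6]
x^5 + 25*x^4 + 250*x^3 + 1250*x^2 + 3125*x + 3125

Expanding det(x·I − A) (e.g. by cofactor expansion or by noting that A is similar to its Jordan form J, which has the same characteristic polynomial as A) gives
  χ_A(x) = x^5 + 25*x^4 + 250*x^3 + 1250*x^2 + 3125*x + 3125
which factors as (x + 5)^5. The eigenvalues (with algebraic multiplicities) are λ = -5 with multiplicity 5.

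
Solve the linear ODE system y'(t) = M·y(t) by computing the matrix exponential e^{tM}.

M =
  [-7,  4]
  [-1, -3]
e^{tM} =
  [-2*t*exp(-5*t) + exp(-5*t), 4*t*exp(-5*t)]
  [-t*exp(-5*t), 2*t*exp(-5*t) + exp(-5*t)]

Strategy: write M = P · J · P⁻¹ where J is a Jordan canonical form, so e^{tM} = P · e^{tJ} · P⁻¹, and e^{tJ} can be computed block-by-block.

M has Jordan form
J =
  [-5,  1]
  [ 0, -5]
(up to reordering of blocks).

Per-block formulas:
  For a 2×2 Jordan block J_2(-5): exp(t · J_2(-5)) = e^(-5t)·(I + t·N), where N is the 2×2 nilpotent shift.

After assembling e^{tJ} and conjugating by P, we get:

e^{tM} =
  [-2*t*exp(-5*t) + exp(-5*t), 4*t*exp(-5*t)]
  [-t*exp(-5*t), 2*t*exp(-5*t) + exp(-5*t)]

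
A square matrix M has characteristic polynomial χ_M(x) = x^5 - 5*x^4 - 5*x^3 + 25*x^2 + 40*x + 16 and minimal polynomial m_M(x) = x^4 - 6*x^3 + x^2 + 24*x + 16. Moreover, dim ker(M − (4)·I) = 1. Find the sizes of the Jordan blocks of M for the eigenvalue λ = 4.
Block sizes for λ = 4: [2]

Step 1 — from the characteristic polynomial, algebraic multiplicity of λ = 4 is 2. From dim ker(M − (4)·I) = 1, there are exactly 1 Jordan blocks for λ = 4.
Step 2 — from the minimal polynomial, the factor (x − 4)^2 tells us the largest block for λ = 4 has size 2.
Step 3 — with total size 2, 1 blocks, and largest block 2, the block sizes (in nonincreasing order) are [2].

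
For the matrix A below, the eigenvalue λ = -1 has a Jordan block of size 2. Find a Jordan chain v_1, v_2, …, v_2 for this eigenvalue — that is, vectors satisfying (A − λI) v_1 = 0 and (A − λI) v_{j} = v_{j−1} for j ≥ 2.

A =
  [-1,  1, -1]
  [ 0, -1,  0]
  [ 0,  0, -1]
A Jordan chain for λ = -1 of length 2:
v_1 = (1, 0, 0)ᵀ
v_2 = (0, 1, 0)ᵀ

Let N = A − (-1)·I. We want v_2 with N^2 v_2 = 0 but N^1 v_2 ≠ 0; then v_{j-1} := N · v_j for j = 2, …, 2.

Pick v_2 = (0, 1, 0)ᵀ.
Then v_1 = N · v_2 = (1, 0, 0)ᵀ.

Sanity check: (A − (-1)·I) v_1 = (0, 0, 0)ᵀ = 0. ✓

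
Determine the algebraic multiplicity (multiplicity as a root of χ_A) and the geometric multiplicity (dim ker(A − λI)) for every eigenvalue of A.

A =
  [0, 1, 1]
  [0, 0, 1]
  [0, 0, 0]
λ = 0: alg = 3, geom = 1

Step 1 — factor the characteristic polynomial to read off the algebraic multiplicities:
  χ_A(x) = x^3

Step 2 — compute geometric multiplicities via the rank-nullity identity g(λ) = n − rank(A − λI):
  rank(A − (0)·I) = 2, so dim ker(A − (0)·I) = n − 2 = 1

Summary:
  λ = 0: algebraic multiplicity = 3, geometric multiplicity = 1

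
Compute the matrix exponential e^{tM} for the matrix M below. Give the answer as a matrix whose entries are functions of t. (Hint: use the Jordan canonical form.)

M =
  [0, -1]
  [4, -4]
e^{tM} =
  [2*t*exp(-2*t) + exp(-2*t), -t*exp(-2*t)]
  [4*t*exp(-2*t), -2*t*exp(-2*t) + exp(-2*t)]

Strategy: write M = P · J · P⁻¹ where J is a Jordan canonical form, so e^{tM} = P · e^{tJ} · P⁻¹, and e^{tJ} can be computed block-by-block.

M has Jordan form
J =
  [-2,  1]
  [ 0, -2]
(up to reordering of blocks).

Per-block formulas:
  For a 2×2 Jordan block J_2(-2): exp(t · J_2(-2)) = e^(-2t)·(I + t·N), where N is the 2×2 nilpotent shift.

After assembling e^{tJ} and conjugating by P, we get:

e^{tM} =
  [2*t*exp(-2*t) + exp(-2*t), -t*exp(-2*t)]
  [4*t*exp(-2*t), -2*t*exp(-2*t) + exp(-2*t)]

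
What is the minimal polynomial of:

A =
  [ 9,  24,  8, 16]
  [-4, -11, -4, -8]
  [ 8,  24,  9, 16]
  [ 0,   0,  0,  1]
x^2 - 6*x + 5

The characteristic polynomial is χ_A(x) = (x - 5)*(x - 1)^3, so the eigenvalues are known. The minimal polynomial is
  m_A(x) = Π_λ (x − λ)^{k_λ}
where k_λ is the size of the *largest* Jordan block for λ (equivalently, the smallest k with (A − λI)^k v = 0 for every generalised eigenvector v of λ).

  λ = 1: largest Jordan block has size 1, contributing (x − 1)
  λ = 5: largest Jordan block has size 1, contributing (x − 5)

So m_A(x) = (x - 5)*(x - 1) = x^2 - 6*x + 5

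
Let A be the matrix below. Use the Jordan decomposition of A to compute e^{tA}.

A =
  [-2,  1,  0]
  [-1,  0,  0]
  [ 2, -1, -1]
e^{tA} =
  [-t*exp(-t) + exp(-t), t*exp(-t), 0]
  [-t*exp(-t), t*exp(-t) + exp(-t), 0]
  [-t^2*exp(-t)/2 + 2*t*exp(-t), t^2*exp(-t)/2 - t*exp(-t), exp(-t)]

Strategy: write A = P · J · P⁻¹ where J is a Jordan canonical form, so e^{tA} = P · e^{tJ} · P⁻¹, and e^{tJ} can be computed block-by-block.

A has Jordan form
J =
  [-1,  1,  0]
  [ 0, -1,  1]
  [ 0,  0, -1]
(up to reordering of blocks).

Per-block formulas:
  For a 3×3 Jordan block J_3(-1): exp(t · J_3(-1)) = e^(-1t)·(I + t·N + (t^2/2)·N^2), where N is the 3×3 nilpotent shift.

After assembling e^{tJ} and conjugating by P, we get:

e^{tA} =
  [-t*exp(-t) + exp(-t), t*exp(-t), 0]
  [-t*exp(-t), t*exp(-t) + exp(-t), 0]
  [-t^2*exp(-t)/2 + 2*t*exp(-t), t^2*exp(-t)/2 - t*exp(-t), exp(-t)]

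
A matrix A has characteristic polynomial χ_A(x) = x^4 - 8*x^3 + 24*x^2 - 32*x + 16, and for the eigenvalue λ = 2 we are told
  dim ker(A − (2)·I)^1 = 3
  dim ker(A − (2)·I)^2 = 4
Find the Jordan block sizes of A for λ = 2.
Block sizes for λ = 2: [2, 1, 1]

From the dimensions of kernels of powers, the number of Jordan blocks of size at least j is d_j − d_{j−1} where d_j = dim ker(N^j) (with d_0 = 0). Computing the differences gives [3, 1].
The number of blocks of size exactly k is (#blocks of size ≥ k) − (#blocks of size ≥ k + 1), so the partition is: 2 block(s) of size 1, 1 block(s) of size 2.
In nonincreasing order the block sizes are [2, 1, 1].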